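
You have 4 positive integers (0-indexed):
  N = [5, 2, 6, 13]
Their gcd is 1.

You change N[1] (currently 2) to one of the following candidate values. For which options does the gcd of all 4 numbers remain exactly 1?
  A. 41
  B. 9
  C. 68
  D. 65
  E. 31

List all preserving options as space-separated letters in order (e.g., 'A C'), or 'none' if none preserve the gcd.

Answer: A B C D E

Derivation:
Old gcd = 1; gcd of others (without N[1]) = 1
New gcd for candidate v: gcd(1, v). Preserves old gcd iff gcd(1, v) = 1.
  Option A: v=41, gcd(1,41)=1 -> preserves
  Option B: v=9, gcd(1,9)=1 -> preserves
  Option C: v=68, gcd(1,68)=1 -> preserves
  Option D: v=65, gcd(1,65)=1 -> preserves
  Option E: v=31, gcd(1,31)=1 -> preserves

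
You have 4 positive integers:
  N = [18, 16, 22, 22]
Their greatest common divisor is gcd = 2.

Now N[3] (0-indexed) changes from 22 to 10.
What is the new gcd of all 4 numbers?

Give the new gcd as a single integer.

Numbers: [18, 16, 22, 22], gcd = 2
Change: index 3, 22 -> 10
gcd of the OTHER numbers (without index 3): gcd([18, 16, 22]) = 2
New gcd = gcd(g_others, new_val) = gcd(2, 10) = 2

Answer: 2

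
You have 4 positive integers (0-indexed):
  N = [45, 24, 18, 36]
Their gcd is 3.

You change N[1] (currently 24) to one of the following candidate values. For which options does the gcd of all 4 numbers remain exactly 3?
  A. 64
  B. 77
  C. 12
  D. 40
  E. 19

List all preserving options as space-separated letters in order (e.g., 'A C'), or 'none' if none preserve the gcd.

Old gcd = 3; gcd of others (without N[1]) = 9
New gcd for candidate v: gcd(9, v). Preserves old gcd iff gcd(9, v) = 3.
  Option A: v=64, gcd(9,64)=1 -> changes
  Option B: v=77, gcd(9,77)=1 -> changes
  Option C: v=12, gcd(9,12)=3 -> preserves
  Option D: v=40, gcd(9,40)=1 -> changes
  Option E: v=19, gcd(9,19)=1 -> changes

Answer: C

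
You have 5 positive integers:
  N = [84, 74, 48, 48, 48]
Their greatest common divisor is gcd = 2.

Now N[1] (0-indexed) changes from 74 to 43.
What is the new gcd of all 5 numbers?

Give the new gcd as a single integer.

Numbers: [84, 74, 48, 48, 48], gcd = 2
Change: index 1, 74 -> 43
gcd of the OTHER numbers (without index 1): gcd([84, 48, 48, 48]) = 12
New gcd = gcd(g_others, new_val) = gcd(12, 43) = 1

Answer: 1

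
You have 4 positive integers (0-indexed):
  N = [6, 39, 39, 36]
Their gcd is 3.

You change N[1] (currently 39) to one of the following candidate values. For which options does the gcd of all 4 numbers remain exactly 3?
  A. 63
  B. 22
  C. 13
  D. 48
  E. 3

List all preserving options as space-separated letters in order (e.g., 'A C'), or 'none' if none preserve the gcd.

Old gcd = 3; gcd of others (without N[1]) = 3
New gcd for candidate v: gcd(3, v). Preserves old gcd iff gcd(3, v) = 3.
  Option A: v=63, gcd(3,63)=3 -> preserves
  Option B: v=22, gcd(3,22)=1 -> changes
  Option C: v=13, gcd(3,13)=1 -> changes
  Option D: v=48, gcd(3,48)=3 -> preserves
  Option E: v=3, gcd(3,3)=3 -> preserves

Answer: A D E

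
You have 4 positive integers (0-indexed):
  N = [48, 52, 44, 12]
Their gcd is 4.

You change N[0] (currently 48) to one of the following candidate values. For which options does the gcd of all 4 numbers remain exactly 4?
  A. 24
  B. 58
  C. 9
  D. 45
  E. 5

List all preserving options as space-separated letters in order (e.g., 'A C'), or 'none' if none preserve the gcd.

Answer: A

Derivation:
Old gcd = 4; gcd of others (without N[0]) = 4
New gcd for candidate v: gcd(4, v). Preserves old gcd iff gcd(4, v) = 4.
  Option A: v=24, gcd(4,24)=4 -> preserves
  Option B: v=58, gcd(4,58)=2 -> changes
  Option C: v=9, gcd(4,9)=1 -> changes
  Option D: v=45, gcd(4,45)=1 -> changes
  Option E: v=5, gcd(4,5)=1 -> changes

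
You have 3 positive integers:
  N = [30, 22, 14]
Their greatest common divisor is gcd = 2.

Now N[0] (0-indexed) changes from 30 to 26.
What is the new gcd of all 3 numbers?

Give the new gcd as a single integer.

Answer: 2

Derivation:
Numbers: [30, 22, 14], gcd = 2
Change: index 0, 30 -> 26
gcd of the OTHER numbers (without index 0): gcd([22, 14]) = 2
New gcd = gcd(g_others, new_val) = gcd(2, 26) = 2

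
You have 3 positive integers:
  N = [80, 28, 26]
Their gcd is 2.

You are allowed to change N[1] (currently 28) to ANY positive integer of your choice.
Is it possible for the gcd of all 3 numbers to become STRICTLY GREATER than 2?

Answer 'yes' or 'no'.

Answer: no

Derivation:
Current gcd = 2
gcd of all OTHER numbers (without N[1]=28): gcd([80, 26]) = 2
The new gcd after any change is gcd(2, new_value).
This can be at most 2.
Since 2 = old gcd 2, the gcd can only stay the same or decrease.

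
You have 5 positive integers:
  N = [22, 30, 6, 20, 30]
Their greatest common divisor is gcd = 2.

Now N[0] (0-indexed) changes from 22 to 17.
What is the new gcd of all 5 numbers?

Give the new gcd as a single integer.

Numbers: [22, 30, 6, 20, 30], gcd = 2
Change: index 0, 22 -> 17
gcd of the OTHER numbers (without index 0): gcd([30, 6, 20, 30]) = 2
New gcd = gcd(g_others, new_val) = gcd(2, 17) = 1

Answer: 1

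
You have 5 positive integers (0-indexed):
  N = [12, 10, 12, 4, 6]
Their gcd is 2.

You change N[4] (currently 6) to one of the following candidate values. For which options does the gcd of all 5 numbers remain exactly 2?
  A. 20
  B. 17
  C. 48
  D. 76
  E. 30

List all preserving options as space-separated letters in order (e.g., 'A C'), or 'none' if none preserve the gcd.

Old gcd = 2; gcd of others (without N[4]) = 2
New gcd for candidate v: gcd(2, v). Preserves old gcd iff gcd(2, v) = 2.
  Option A: v=20, gcd(2,20)=2 -> preserves
  Option B: v=17, gcd(2,17)=1 -> changes
  Option C: v=48, gcd(2,48)=2 -> preserves
  Option D: v=76, gcd(2,76)=2 -> preserves
  Option E: v=30, gcd(2,30)=2 -> preserves

Answer: A C D E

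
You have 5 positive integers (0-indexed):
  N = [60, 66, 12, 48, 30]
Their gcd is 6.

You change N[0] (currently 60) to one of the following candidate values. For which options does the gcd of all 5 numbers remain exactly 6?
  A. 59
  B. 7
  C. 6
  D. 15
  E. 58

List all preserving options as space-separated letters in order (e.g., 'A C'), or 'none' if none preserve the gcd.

Old gcd = 6; gcd of others (without N[0]) = 6
New gcd for candidate v: gcd(6, v). Preserves old gcd iff gcd(6, v) = 6.
  Option A: v=59, gcd(6,59)=1 -> changes
  Option B: v=7, gcd(6,7)=1 -> changes
  Option C: v=6, gcd(6,6)=6 -> preserves
  Option D: v=15, gcd(6,15)=3 -> changes
  Option E: v=58, gcd(6,58)=2 -> changes

Answer: C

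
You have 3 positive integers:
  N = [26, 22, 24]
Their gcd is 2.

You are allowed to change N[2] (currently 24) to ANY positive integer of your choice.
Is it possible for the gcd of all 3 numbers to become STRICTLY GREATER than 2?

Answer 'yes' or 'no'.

Answer: no

Derivation:
Current gcd = 2
gcd of all OTHER numbers (without N[2]=24): gcd([26, 22]) = 2
The new gcd after any change is gcd(2, new_value).
This can be at most 2.
Since 2 = old gcd 2, the gcd can only stay the same or decrease.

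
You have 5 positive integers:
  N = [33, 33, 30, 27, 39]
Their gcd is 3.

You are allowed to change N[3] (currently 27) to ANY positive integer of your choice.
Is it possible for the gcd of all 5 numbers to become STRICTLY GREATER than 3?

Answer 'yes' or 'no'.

Current gcd = 3
gcd of all OTHER numbers (without N[3]=27): gcd([33, 33, 30, 39]) = 3
The new gcd after any change is gcd(3, new_value).
This can be at most 3.
Since 3 = old gcd 3, the gcd can only stay the same or decrease.

Answer: no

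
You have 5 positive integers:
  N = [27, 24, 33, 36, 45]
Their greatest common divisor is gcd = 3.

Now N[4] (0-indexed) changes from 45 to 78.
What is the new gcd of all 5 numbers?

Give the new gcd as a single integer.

Answer: 3

Derivation:
Numbers: [27, 24, 33, 36, 45], gcd = 3
Change: index 4, 45 -> 78
gcd of the OTHER numbers (without index 4): gcd([27, 24, 33, 36]) = 3
New gcd = gcd(g_others, new_val) = gcd(3, 78) = 3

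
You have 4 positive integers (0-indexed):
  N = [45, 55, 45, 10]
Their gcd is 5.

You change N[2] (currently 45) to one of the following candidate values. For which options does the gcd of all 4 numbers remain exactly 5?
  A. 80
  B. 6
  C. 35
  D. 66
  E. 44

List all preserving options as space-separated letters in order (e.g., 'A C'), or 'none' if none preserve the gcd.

Answer: A C

Derivation:
Old gcd = 5; gcd of others (without N[2]) = 5
New gcd for candidate v: gcd(5, v). Preserves old gcd iff gcd(5, v) = 5.
  Option A: v=80, gcd(5,80)=5 -> preserves
  Option B: v=6, gcd(5,6)=1 -> changes
  Option C: v=35, gcd(5,35)=5 -> preserves
  Option D: v=66, gcd(5,66)=1 -> changes
  Option E: v=44, gcd(5,44)=1 -> changes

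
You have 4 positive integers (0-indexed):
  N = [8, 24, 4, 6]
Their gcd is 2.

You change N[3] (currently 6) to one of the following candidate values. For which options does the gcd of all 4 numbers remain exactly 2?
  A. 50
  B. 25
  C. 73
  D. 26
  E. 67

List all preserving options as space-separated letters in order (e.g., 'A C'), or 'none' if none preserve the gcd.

Answer: A D

Derivation:
Old gcd = 2; gcd of others (without N[3]) = 4
New gcd for candidate v: gcd(4, v). Preserves old gcd iff gcd(4, v) = 2.
  Option A: v=50, gcd(4,50)=2 -> preserves
  Option B: v=25, gcd(4,25)=1 -> changes
  Option C: v=73, gcd(4,73)=1 -> changes
  Option D: v=26, gcd(4,26)=2 -> preserves
  Option E: v=67, gcd(4,67)=1 -> changes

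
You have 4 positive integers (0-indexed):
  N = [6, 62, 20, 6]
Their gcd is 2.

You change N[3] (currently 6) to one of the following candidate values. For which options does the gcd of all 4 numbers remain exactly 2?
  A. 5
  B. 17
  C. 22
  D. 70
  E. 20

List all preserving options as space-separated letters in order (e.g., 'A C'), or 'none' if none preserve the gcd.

Old gcd = 2; gcd of others (without N[3]) = 2
New gcd for candidate v: gcd(2, v). Preserves old gcd iff gcd(2, v) = 2.
  Option A: v=5, gcd(2,5)=1 -> changes
  Option B: v=17, gcd(2,17)=1 -> changes
  Option C: v=22, gcd(2,22)=2 -> preserves
  Option D: v=70, gcd(2,70)=2 -> preserves
  Option E: v=20, gcd(2,20)=2 -> preserves

Answer: C D E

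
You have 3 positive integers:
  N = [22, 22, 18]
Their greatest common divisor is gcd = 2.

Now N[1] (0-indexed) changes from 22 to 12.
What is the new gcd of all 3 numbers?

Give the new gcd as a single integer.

Answer: 2

Derivation:
Numbers: [22, 22, 18], gcd = 2
Change: index 1, 22 -> 12
gcd of the OTHER numbers (without index 1): gcd([22, 18]) = 2
New gcd = gcd(g_others, new_val) = gcd(2, 12) = 2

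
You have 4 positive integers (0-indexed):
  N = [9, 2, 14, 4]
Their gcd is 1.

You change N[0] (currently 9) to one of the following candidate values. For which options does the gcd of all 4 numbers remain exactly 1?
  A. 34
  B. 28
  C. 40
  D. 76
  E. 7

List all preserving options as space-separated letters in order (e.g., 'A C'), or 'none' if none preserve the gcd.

Old gcd = 1; gcd of others (without N[0]) = 2
New gcd for candidate v: gcd(2, v). Preserves old gcd iff gcd(2, v) = 1.
  Option A: v=34, gcd(2,34)=2 -> changes
  Option B: v=28, gcd(2,28)=2 -> changes
  Option C: v=40, gcd(2,40)=2 -> changes
  Option D: v=76, gcd(2,76)=2 -> changes
  Option E: v=7, gcd(2,7)=1 -> preserves

Answer: E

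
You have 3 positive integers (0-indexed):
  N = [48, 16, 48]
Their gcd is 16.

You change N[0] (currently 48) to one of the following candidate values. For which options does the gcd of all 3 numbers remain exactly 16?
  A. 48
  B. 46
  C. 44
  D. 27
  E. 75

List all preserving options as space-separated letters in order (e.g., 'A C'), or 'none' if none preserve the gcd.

Old gcd = 16; gcd of others (without N[0]) = 16
New gcd for candidate v: gcd(16, v). Preserves old gcd iff gcd(16, v) = 16.
  Option A: v=48, gcd(16,48)=16 -> preserves
  Option B: v=46, gcd(16,46)=2 -> changes
  Option C: v=44, gcd(16,44)=4 -> changes
  Option D: v=27, gcd(16,27)=1 -> changes
  Option E: v=75, gcd(16,75)=1 -> changes

Answer: A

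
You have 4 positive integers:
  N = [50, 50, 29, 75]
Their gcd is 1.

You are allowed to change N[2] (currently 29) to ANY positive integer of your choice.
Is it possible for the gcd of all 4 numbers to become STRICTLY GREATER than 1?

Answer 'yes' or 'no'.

Answer: yes

Derivation:
Current gcd = 1
gcd of all OTHER numbers (without N[2]=29): gcd([50, 50, 75]) = 25
The new gcd after any change is gcd(25, new_value).
This can be at most 25.
Since 25 > old gcd 1, the gcd CAN increase (e.g., set N[2] = 25).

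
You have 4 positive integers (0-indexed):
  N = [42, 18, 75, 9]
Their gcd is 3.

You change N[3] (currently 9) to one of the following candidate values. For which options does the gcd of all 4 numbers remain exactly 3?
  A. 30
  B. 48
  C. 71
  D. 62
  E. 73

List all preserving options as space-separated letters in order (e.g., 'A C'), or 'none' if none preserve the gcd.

Answer: A B

Derivation:
Old gcd = 3; gcd of others (without N[3]) = 3
New gcd for candidate v: gcd(3, v). Preserves old gcd iff gcd(3, v) = 3.
  Option A: v=30, gcd(3,30)=3 -> preserves
  Option B: v=48, gcd(3,48)=3 -> preserves
  Option C: v=71, gcd(3,71)=1 -> changes
  Option D: v=62, gcd(3,62)=1 -> changes
  Option E: v=73, gcd(3,73)=1 -> changes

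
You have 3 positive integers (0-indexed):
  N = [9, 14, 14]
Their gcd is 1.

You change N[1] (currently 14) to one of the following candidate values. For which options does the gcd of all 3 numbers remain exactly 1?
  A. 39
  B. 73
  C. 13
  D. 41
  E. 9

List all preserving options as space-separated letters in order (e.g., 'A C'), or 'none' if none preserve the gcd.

Old gcd = 1; gcd of others (without N[1]) = 1
New gcd for candidate v: gcd(1, v). Preserves old gcd iff gcd(1, v) = 1.
  Option A: v=39, gcd(1,39)=1 -> preserves
  Option B: v=73, gcd(1,73)=1 -> preserves
  Option C: v=13, gcd(1,13)=1 -> preserves
  Option D: v=41, gcd(1,41)=1 -> preserves
  Option E: v=9, gcd(1,9)=1 -> preserves

Answer: A B C D E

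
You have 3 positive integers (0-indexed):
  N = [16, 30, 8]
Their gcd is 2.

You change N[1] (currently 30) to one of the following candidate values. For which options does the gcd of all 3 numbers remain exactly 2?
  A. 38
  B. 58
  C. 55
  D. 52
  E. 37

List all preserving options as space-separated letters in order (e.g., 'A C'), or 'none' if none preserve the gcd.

Answer: A B

Derivation:
Old gcd = 2; gcd of others (without N[1]) = 8
New gcd for candidate v: gcd(8, v). Preserves old gcd iff gcd(8, v) = 2.
  Option A: v=38, gcd(8,38)=2 -> preserves
  Option B: v=58, gcd(8,58)=2 -> preserves
  Option C: v=55, gcd(8,55)=1 -> changes
  Option D: v=52, gcd(8,52)=4 -> changes
  Option E: v=37, gcd(8,37)=1 -> changes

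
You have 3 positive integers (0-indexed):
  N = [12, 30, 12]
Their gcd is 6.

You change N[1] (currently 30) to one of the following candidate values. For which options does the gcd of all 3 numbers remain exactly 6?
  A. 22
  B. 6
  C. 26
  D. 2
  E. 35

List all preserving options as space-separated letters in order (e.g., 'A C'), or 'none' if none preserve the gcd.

Answer: B

Derivation:
Old gcd = 6; gcd of others (without N[1]) = 12
New gcd for candidate v: gcd(12, v). Preserves old gcd iff gcd(12, v) = 6.
  Option A: v=22, gcd(12,22)=2 -> changes
  Option B: v=6, gcd(12,6)=6 -> preserves
  Option C: v=26, gcd(12,26)=2 -> changes
  Option D: v=2, gcd(12,2)=2 -> changes
  Option E: v=35, gcd(12,35)=1 -> changes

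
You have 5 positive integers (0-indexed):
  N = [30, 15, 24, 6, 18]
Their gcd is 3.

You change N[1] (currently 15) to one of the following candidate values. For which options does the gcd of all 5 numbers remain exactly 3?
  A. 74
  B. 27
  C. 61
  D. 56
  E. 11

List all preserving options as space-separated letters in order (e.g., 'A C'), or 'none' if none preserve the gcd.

Answer: B

Derivation:
Old gcd = 3; gcd of others (without N[1]) = 6
New gcd for candidate v: gcd(6, v). Preserves old gcd iff gcd(6, v) = 3.
  Option A: v=74, gcd(6,74)=2 -> changes
  Option B: v=27, gcd(6,27)=3 -> preserves
  Option C: v=61, gcd(6,61)=1 -> changes
  Option D: v=56, gcd(6,56)=2 -> changes
  Option E: v=11, gcd(6,11)=1 -> changes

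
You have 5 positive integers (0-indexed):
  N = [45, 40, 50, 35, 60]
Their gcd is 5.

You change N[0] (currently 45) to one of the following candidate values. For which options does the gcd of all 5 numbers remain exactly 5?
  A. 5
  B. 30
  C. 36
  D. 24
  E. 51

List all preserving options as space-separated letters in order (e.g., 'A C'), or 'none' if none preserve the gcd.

Answer: A B

Derivation:
Old gcd = 5; gcd of others (without N[0]) = 5
New gcd for candidate v: gcd(5, v). Preserves old gcd iff gcd(5, v) = 5.
  Option A: v=5, gcd(5,5)=5 -> preserves
  Option B: v=30, gcd(5,30)=5 -> preserves
  Option C: v=36, gcd(5,36)=1 -> changes
  Option D: v=24, gcd(5,24)=1 -> changes
  Option E: v=51, gcd(5,51)=1 -> changes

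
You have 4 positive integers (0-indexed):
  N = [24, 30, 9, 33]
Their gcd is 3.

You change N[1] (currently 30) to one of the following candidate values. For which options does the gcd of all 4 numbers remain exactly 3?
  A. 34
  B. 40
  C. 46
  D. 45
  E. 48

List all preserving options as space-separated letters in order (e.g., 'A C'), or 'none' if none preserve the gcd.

Answer: D E

Derivation:
Old gcd = 3; gcd of others (without N[1]) = 3
New gcd for candidate v: gcd(3, v). Preserves old gcd iff gcd(3, v) = 3.
  Option A: v=34, gcd(3,34)=1 -> changes
  Option B: v=40, gcd(3,40)=1 -> changes
  Option C: v=46, gcd(3,46)=1 -> changes
  Option D: v=45, gcd(3,45)=3 -> preserves
  Option E: v=48, gcd(3,48)=3 -> preserves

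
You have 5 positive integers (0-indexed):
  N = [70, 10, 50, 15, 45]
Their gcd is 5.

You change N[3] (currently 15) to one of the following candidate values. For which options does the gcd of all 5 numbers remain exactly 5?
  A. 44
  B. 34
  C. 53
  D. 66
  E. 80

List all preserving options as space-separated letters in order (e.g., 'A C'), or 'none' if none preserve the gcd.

Answer: E

Derivation:
Old gcd = 5; gcd of others (without N[3]) = 5
New gcd for candidate v: gcd(5, v). Preserves old gcd iff gcd(5, v) = 5.
  Option A: v=44, gcd(5,44)=1 -> changes
  Option B: v=34, gcd(5,34)=1 -> changes
  Option C: v=53, gcd(5,53)=1 -> changes
  Option D: v=66, gcd(5,66)=1 -> changes
  Option E: v=80, gcd(5,80)=5 -> preserves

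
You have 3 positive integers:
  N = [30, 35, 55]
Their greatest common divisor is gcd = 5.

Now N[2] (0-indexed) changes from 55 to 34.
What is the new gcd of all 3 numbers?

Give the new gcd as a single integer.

Answer: 1

Derivation:
Numbers: [30, 35, 55], gcd = 5
Change: index 2, 55 -> 34
gcd of the OTHER numbers (without index 2): gcd([30, 35]) = 5
New gcd = gcd(g_others, new_val) = gcd(5, 34) = 1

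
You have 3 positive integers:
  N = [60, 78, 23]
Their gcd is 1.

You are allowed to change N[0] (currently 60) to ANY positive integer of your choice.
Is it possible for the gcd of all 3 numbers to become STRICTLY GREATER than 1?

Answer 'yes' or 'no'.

Current gcd = 1
gcd of all OTHER numbers (without N[0]=60): gcd([78, 23]) = 1
The new gcd after any change is gcd(1, new_value).
This can be at most 1.
Since 1 = old gcd 1, the gcd can only stay the same or decrease.

Answer: no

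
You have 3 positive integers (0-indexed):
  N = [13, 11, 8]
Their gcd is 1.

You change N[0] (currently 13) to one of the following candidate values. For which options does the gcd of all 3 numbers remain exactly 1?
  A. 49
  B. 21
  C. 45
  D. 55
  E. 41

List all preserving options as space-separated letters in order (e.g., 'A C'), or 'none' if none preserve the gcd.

Old gcd = 1; gcd of others (without N[0]) = 1
New gcd for candidate v: gcd(1, v). Preserves old gcd iff gcd(1, v) = 1.
  Option A: v=49, gcd(1,49)=1 -> preserves
  Option B: v=21, gcd(1,21)=1 -> preserves
  Option C: v=45, gcd(1,45)=1 -> preserves
  Option D: v=55, gcd(1,55)=1 -> preserves
  Option E: v=41, gcd(1,41)=1 -> preserves

Answer: A B C D E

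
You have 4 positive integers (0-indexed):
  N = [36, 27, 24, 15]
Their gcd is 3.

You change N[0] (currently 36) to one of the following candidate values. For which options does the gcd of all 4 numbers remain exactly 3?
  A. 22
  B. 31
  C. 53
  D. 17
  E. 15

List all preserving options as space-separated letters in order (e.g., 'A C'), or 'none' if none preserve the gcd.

Old gcd = 3; gcd of others (without N[0]) = 3
New gcd for candidate v: gcd(3, v). Preserves old gcd iff gcd(3, v) = 3.
  Option A: v=22, gcd(3,22)=1 -> changes
  Option B: v=31, gcd(3,31)=1 -> changes
  Option C: v=53, gcd(3,53)=1 -> changes
  Option D: v=17, gcd(3,17)=1 -> changes
  Option E: v=15, gcd(3,15)=3 -> preserves

Answer: E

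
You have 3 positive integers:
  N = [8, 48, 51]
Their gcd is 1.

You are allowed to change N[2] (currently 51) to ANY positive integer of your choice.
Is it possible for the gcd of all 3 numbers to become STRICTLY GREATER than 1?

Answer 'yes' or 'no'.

Answer: yes

Derivation:
Current gcd = 1
gcd of all OTHER numbers (without N[2]=51): gcd([8, 48]) = 8
The new gcd after any change is gcd(8, new_value).
This can be at most 8.
Since 8 > old gcd 1, the gcd CAN increase (e.g., set N[2] = 8).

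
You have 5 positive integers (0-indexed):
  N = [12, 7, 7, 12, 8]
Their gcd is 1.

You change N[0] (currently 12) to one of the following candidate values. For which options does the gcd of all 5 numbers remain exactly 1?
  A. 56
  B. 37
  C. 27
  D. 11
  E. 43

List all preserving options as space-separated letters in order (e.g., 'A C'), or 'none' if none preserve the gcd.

Old gcd = 1; gcd of others (without N[0]) = 1
New gcd for candidate v: gcd(1, v). Preserves old gcd iff gcd(1, v) = 1.
  Option A: v=56, gcd(1,56)=1 -> preserves
  Option B: v=37, gcd(1,37)=1 -> preserves
  Option C: v=27, gcd(1,27)=1 -> preserves
  Option D: v=11, gcd(1,11)=1 -> preserves
  Option E: v=43, gcd(1,43)=1 -> preserves

Answer: A B C D E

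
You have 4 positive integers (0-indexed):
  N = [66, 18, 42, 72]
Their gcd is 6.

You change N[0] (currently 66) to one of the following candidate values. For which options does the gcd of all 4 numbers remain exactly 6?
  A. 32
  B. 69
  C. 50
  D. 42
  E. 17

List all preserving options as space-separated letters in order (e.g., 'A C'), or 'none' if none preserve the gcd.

Answer: D

Derivation:
Old gcd = 6; gcd of others (without N[0]) = 6
New gcd for candidate v: gcd(6, v). Preserves old gcd iff gcd(6, v) = 6.
  Option A: v=32, gcd(6,32)=2 -> changes
  Option B: v=69, gcd(6,69)=3 -> changes
  Option C: v=50, gcd(6,50)=2 -> changes
  Option D: v=42, gcd(6,42)=6 -> preserves
  Option E: v=17, gcd(6,17)=1 -> changes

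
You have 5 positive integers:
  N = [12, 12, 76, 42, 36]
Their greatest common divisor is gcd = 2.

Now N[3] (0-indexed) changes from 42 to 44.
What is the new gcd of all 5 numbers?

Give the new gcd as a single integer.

Answer: 4

Derivation:
Numbers: [12, 12, 76, 42, 36], gcd = 2
Change: index 3, 42 -> 44
gcd of the OTHER numbers (without index 3): gcd([12, 12, 76, 36]) = 4
New gcd = gcd(g_others, new_val) = gcd(4, 44) = 4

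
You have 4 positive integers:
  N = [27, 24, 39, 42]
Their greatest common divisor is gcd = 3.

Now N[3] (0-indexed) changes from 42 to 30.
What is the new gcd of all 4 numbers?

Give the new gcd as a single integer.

Answer: 3

Derivation:
Numbers: [27, 24, 39, 42], gcd = 3
Change: index 3, 42 -> 30
gcd of the OTHER numbers (without index 3): gcd([27, 24, 39]) = 3
New gcd = gcd(g_others, new_val) = gcd(3, 30) = 3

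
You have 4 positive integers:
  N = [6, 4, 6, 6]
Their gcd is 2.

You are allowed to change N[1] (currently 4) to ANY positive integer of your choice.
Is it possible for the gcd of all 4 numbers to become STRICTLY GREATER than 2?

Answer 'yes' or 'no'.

Answer: yes

Derivation:
Current gcd = 2
gcd of all OTHER numbers (without N[1]=4): gcd([6, 6, 6]) = 6
The new gcd after any change is gcd(6, new_value).
This can be at most 6.
Since 6 > old gcd 2, the gcd CAN increase (e.g., set N[1] = 6).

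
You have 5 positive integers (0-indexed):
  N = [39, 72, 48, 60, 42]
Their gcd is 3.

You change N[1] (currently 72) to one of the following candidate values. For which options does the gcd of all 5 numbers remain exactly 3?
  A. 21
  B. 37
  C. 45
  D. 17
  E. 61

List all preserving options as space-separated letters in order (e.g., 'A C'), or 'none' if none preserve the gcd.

Old gcd = 3; gcd of others (without N[1]) = 3
New gcd for candidate v: gcd(3, v). Preserves old gcd iff gcd(3, v) = 3.
  Option A: v=21, gcd(3,21)=3 -> preserves
  Option B: v=37, gcd(3,37)=1 -> changes
  Option C: v=45, gcd(3,45)=3 -> preserves
  Option D: v=17, gcd(3,17)=1 -> changes
  Option E: v=61, gcd(3,61)=1 -> changes

Answer: A C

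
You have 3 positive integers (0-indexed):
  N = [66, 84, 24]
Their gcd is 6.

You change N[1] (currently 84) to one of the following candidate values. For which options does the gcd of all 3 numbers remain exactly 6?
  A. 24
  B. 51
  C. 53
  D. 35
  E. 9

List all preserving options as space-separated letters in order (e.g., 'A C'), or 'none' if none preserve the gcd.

Old gcd = 6; gcd of others (without N[1]) = 6
New gcd for candidate v: gcd(6, v). Preserves old gcd iff gcd(6, v) = 6.
  Option A: v=24, gcd(6,24)=6 -> preserves
  Option B: v=51, gcd(6,51)=3 -> changes
  Option C: v=53, gcd(6,53)=1 -> changes
  Option D: v=35, gcd(6,35)=1 -> changes
  Option E: v=9, gcd(6,9)=3 -> changes

Answer: A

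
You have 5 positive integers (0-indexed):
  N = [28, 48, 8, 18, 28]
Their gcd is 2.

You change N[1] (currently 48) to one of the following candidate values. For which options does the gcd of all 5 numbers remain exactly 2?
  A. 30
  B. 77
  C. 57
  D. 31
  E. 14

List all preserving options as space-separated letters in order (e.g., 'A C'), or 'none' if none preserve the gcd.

Answer: A E

Derivation:
Old gcd = 2; gcd of others (without N[1]) = 2
New gcd for candidate v: gcd(2, v). Preserves old gcd iff gcd(2, v) = 2.
  Option A: v=30, gcd(2,30)=2 -> preserves
  Option B: v=77, gcd(2,77)=1 -> changes
  Option C: v=57, gcd(2,57)=1 -> changes
  Option D: v=31, gcd(2,31)=1 -> changes
  Option E: v=14, gcd(2,14)=2 -> preserves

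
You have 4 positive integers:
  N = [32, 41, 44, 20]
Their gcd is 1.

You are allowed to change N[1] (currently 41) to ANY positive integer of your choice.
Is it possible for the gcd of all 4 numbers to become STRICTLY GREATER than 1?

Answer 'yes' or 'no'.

Answer: yes

Derivation:
Current gcd = 1
gcd of all OTHER numbers (without N[1]=41): gcd([32, 44, 20]) = 4
The new gcd after any change is gcd(4, new_value).
This can be at most 4.
Since 4 > old gcd 1, the gcd CAN increase (e.g., set N[1] = 4).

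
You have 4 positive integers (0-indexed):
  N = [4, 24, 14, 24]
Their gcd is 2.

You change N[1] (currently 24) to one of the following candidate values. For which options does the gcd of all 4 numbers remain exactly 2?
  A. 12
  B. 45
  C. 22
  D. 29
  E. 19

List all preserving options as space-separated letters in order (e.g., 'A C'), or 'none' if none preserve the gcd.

Old gcd = 2; gcd of others (without N[1]) = 2
New gcd for candidate v: gcd(2, v). Preserves old gcd iff gcd(2, v) = 2.
  Option A: v=12, gcd(2,12)=2 -> preserves
  Option B: v=45, gcd(2,45)=1 -> changes
  Option C: v=22, gcd(2,22)=2 -> preserves
  Option D: v=29, gcd(2,29)=1 -> changes
  Option E: v=19, gcd(2,19)=1 -> changes

Answer: A C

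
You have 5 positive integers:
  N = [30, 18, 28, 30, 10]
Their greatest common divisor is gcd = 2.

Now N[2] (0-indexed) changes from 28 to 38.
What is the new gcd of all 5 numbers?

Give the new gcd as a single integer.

Numbers: [30, 18, 28, 30, 10], gcd = 2
Change: index 2, 28 -> 38
gcd of the OTHER numbers (without index 2): gcd([30, 18, 30, 10]) = 2
New gcd = gcd(g_others, new_val) = gcd(2, 38) = 2

Answer: 2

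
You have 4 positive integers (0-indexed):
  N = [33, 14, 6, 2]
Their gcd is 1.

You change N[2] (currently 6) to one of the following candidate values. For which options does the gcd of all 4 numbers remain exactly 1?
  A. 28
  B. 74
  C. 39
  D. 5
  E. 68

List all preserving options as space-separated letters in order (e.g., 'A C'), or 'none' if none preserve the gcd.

Answer: A B C D E

Derivation:
Old gcd = 1; gcd of others (without N[2]) = 1
New gcd for candidate v: gcd(1, v). Preserves old gcd iff gcd(1, v) = 1.
  Option A: v=28, gcd(1,28)=1 -> preserves
  Option B: v=74, gcd(1,74)=1 -> preserves
  Option C: v=39, gcd(1,39)=1 -> preserves
  Option D: v=5, gcd(1,5)=1 -> preserves
  Option E: v=68, gcd(1,68)=1 -> preserves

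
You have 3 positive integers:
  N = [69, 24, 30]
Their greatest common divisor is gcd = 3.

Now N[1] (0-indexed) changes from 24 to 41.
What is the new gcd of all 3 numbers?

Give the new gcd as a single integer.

Answer: 1

Derivation:
Numbers: [69, 24, 30], gcd = 3
Change: index 1, 24 -> 41
gcd of the OTHER numbers (without index 1): gcd([69, 30]) = 3
New gcd = gcd(g_others, new_val) = gcd(3, 41) = 1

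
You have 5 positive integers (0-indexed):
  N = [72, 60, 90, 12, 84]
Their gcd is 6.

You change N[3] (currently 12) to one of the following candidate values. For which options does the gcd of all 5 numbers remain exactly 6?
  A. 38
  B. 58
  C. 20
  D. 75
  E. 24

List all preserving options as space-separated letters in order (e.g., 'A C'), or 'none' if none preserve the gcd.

Answer: E

Derivation:
Old gcd = 6; gcd of others (without N[3]) = 6
New gcd for candidate v: gcd(6, v). Preserves old gcd iff gcd(6, v) = 6.
  Option A: v=38, gcd(6,38)=2 -> changes
  Option B: v=58, gcd(6,58)=2 -> changes
  Option C: v=20, gcd(6,20)=2 -> changes
  Option D: v=75, gcd(6,75)=3 -> changes
  Option E: v=24, gcd(6,24)=6 -> preserves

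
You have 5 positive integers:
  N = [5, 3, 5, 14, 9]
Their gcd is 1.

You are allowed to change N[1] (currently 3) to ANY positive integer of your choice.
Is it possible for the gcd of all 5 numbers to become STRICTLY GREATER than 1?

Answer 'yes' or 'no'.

Current gcd = 1
gcd of all OTHER numbers (without N[1]=3): gcd([5, 5, 14, 9]) = 1
The new gcd after any change is gcd(1, new_value).
This can be at most 1.
Since 1 = old gcd 1, the gcd can only stay the same or decrease.

Answer: no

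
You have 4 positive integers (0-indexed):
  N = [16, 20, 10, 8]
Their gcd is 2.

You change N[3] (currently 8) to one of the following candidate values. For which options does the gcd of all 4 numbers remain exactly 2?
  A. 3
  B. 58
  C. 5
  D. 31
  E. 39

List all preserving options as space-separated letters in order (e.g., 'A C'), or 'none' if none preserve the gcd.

Answer: B

Derivation:
Old gcd = 2; gcd of others (without N[3]) = 2
New gcd for candidate v: gcd(2, v). Preserves old gcd iff gcd(2, v) = 2.
  Option A: v=3, gcd(2,3)=1 -> changes
  Option B: v=58, gcd(2,58)=2 -> preserves
  Option C: v=5, gcd(2,5)=1 -> changes
  Option D: v=31, gcd(2,31)=1 -> changes
  Option E: v=39, gcd(2,39)=1 -> changes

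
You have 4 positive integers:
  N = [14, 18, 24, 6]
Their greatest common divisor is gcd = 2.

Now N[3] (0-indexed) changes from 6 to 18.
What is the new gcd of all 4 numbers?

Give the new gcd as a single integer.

Answer: 2

Derivation:
Numbers: [14, 18, 24, 6], gcd = 2
Change: index 3, 6 -> 18
gcd of the OTHER numbers (without index 3): gcd([14, 18, 24]) = 2
New gcd = gcd(g_others, new_val) = gcd(2, 18) = 2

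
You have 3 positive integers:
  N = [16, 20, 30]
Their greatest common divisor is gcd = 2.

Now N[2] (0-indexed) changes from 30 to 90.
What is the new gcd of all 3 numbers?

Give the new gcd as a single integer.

Numbers: [16, 20, 30], gcd = 2
Change: index 2, 30 -> 90
gcd of the OTHER numbers (without index 2): gcd([16, 20]) = 4
New gcd = gcd(g_others, new_val) = gcd(4, 90) = 2

Answer: 2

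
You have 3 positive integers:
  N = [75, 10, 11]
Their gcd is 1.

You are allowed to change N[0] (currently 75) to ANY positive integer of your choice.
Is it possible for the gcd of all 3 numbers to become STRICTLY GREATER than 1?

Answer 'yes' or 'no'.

Current gcd = 1
gcd of all OTHER numbers (without N[0]=75): gcd([10, 11]) = 1
The new gcd after any change is gcd(1, new_value).
This can be at most 1.
Since 1 = old gcd 1, the gcd can only stay the same or decrease.

Answer: no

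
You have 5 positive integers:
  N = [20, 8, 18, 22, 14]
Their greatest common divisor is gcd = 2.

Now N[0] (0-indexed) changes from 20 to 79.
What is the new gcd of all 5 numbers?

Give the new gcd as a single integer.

Answer: 1

Derivation:
Numbers: [20, 8, 18, 22, 14], gcd = 2
Change: index 0, 20 -> 79
gcd of the OTHER numbers (without index 0): gcd([8, 18, 22, 14]) = 2
New gcd = gcd(g_others, new_val) = gcd(2, 79) = 1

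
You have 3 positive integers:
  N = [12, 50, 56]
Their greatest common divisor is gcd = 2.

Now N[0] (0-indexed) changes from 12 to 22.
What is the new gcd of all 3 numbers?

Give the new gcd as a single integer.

Numbers: [12, 50, 56], gcd = 2
Change: index 0, 12 -> 22
gcd of the OTHER numbers (without index 0): gcd([50, 56]) = 2
New gcd = gcd(g_others, new_val) = gcd(2, 22) = 2

Answer: 2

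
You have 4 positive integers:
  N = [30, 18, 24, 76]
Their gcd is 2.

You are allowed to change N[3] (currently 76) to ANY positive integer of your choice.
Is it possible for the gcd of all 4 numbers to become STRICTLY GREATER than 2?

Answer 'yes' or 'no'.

Current gcd = 2
gcd of all OTHER numbers (without N[3]=76): gcd([30, 18, 24]) = 6
The new gcd after any change is gcd(6, new_value).
This can be at most 6.
Since 6 > old gcd 2, the gcd CAN increase (e.g., set N[3] = 6).

Answer: yes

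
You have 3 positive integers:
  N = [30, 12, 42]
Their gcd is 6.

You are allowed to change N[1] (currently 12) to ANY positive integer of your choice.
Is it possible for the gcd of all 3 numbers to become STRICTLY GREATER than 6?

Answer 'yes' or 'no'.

Current gcd = 6
gcd of all OTHER numbers (without N[1]=12): gcd([30, 42]) = 6
The new gcd after any change is gcd(6, new_value).
This can be at most 6.
Since 6 = old gcd 6, the gcd can only stay the same or decrease.

Answer: no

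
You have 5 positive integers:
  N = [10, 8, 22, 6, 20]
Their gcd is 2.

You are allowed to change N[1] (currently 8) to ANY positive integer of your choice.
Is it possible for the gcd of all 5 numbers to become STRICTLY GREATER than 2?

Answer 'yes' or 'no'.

Answer: no

Derivation:
Current gcd = 2
gcd of all OTHER numbers (without N[1]=8): gcd([10, 22, 6, 20]) = 2
The new gcd after any change is gcd(2, new_value).
This can be at most 2.
Since 2 = old gcd 2, the gcd can only stay the same or decrease.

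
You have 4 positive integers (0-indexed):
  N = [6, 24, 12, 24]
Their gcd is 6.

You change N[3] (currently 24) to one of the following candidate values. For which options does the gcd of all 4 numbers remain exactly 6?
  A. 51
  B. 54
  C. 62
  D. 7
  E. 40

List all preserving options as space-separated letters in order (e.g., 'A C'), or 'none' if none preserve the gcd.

Old gcd = 6; gcd of others (without N[3]) = 6
New gcd for candidate v: gcd(6, v). Preserves old gcd iff gcd(6, v) = 6.
  Option A: v=51, gcd(6,51)=3 -> changes
  Option B: v=54, gcd(6,54)=6 -> preserves
  Option C: v=62, gcd(6,62)=2 -> changes
  Option D: v=7, gcd(6,7)=1 -> changes
  Option E: v=40, gcd(6,40)=2 -> changes

Answer: B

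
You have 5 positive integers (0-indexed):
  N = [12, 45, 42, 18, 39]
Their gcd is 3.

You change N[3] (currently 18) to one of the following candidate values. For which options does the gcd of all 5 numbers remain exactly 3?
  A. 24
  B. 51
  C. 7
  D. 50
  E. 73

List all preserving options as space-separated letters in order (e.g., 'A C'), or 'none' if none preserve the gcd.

Old gcd = 3; gcd of others (without N[3]) = 3
New gcd for candidate v: gcd(3, v). Preserves old gcd iff gcd(3, v) = 3.
  Option A: v=24, gcd(3,24)=3 -> preserves
  Option B: v=51, gcd(3,51)=3 -> preserves
  Option C: v=7, gcd(3,7)=1 -> changes
  Option D: v=50, gcd(3,50)=1 -> changes
  Option E: v=73, gcd(3,73)=1 -> changes

Answer: A B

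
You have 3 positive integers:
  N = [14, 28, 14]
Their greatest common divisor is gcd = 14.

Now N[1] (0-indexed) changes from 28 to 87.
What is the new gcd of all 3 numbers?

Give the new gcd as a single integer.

Answer: 1

Derivation:
Numbers: [14, 28, 14], gcd = 14
Change: index 1, 28 -> 87
gcd of the OTHER numbers (without index 1): gcd([14, 14]) = 14
New gcd = gcd(g_others, new_val) = gcd(14, 87) = 1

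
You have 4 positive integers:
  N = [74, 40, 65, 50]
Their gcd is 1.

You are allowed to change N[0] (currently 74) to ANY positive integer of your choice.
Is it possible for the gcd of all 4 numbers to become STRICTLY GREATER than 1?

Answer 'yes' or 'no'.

Answer: yes

Derivation:
Current gcd = 1
gcd of all OTHER numbers (without N[0]=74): gcd([40, 65, 50]) = 5
The new gcd after any change is gcd(5, new_value).
This can be at most 5.
Since 5 > old gcd 1, the gcd CAN increase (e.g., set N[0] = 5).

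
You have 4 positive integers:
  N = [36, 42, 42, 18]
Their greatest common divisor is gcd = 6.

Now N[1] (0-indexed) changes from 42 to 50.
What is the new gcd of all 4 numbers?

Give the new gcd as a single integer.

Answer: 2

Derivation:
Numbers: [36, 42, 42, 18], gcd = 6
Change: index 1, 42 -> 50
gcd of the OTHER numbers (without index 1): gcd([36, 42, 18]) = 6
New gcd = gcd(g_others, new_val) = gcd(6, 50) = 2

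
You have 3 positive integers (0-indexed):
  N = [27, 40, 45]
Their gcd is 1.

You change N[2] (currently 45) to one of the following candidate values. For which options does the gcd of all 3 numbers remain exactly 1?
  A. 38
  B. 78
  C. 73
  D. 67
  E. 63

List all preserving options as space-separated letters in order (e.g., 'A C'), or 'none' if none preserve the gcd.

Old gcd = 1; gcd of others (without N[2]) = 1
New gcd for candidate v: gcd(1, v). Preserves old gcd iff gcd(1, v) = 1.
  Option A: v=38, gcd(1,38)=1 -> preserves
  Option B: v=78, gcd(1,78)=1 -> preserves
  Option C: v=73, gcd(1,73)=1 -> preserves
  Option D: v=67, gcd(1,67)=1 -> preserves
  Option E: v=63, gcd(1,63)=1 -> preserves

Answer: A B C D E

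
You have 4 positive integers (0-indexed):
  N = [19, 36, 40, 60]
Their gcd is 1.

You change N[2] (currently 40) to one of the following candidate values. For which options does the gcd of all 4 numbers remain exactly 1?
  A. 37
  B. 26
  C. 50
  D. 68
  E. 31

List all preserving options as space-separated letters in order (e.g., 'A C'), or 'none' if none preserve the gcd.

Old gcd = 1; gcd of others (without N[2]) = 1
New gcd for candidate v: gcd(1, v). Preserves old gcd iff gcd(1, v) = 1.
  Option A: v=37, gcd(1,37)=1 -> preserves
  Option B: v=26, gcd(1,26)=1 -> preserves
  Option C: v=50, gcd(1,50)=1 -> preserves
  Option D: v=68, gcd(1,68)=1 -> preserves
  Option E: v=31, gcd(1,31)=1 -> preserves

Answer: A B C D E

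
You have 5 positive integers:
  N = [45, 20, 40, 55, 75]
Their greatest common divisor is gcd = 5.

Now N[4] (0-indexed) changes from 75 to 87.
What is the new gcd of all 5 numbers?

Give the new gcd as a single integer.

Answer: 1

Derivation:
Numbers: [45, 20, 40, 55, 75], gcd = 5
Change: index 4, 75 -> 87
gcd of the OTHER numbers (without index 4): gcd([45, 20, 40, 55]) = 5
New gcd = gcd(g_others, new_val) = gcd(5, 87) = 1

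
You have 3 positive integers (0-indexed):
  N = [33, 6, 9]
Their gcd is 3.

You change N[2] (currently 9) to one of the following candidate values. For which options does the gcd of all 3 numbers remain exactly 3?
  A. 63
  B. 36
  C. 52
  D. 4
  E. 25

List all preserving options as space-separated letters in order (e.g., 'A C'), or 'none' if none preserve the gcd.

Answer: A B

Derivation:
Old gcd = 3; gcd of others (without N[2]) = 3
New gcd for candidate v: gcd(3, v). Preserves old gcd iff gcd(3, v) = 3.
  Option A: v=63, gcd(3,63)=3 -> preserves
  Option B: v=36, gcd(3,36)=3 -> preserves
  Option C: v=52, gcd(3,52)=1 -> changes
  Option D: v=4, gcd(3,4)=1 -> changes
  Option E: v=25, gcd(3,25)=1 -> changes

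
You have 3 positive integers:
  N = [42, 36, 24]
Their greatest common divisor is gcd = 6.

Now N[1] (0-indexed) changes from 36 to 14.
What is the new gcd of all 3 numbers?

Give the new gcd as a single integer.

Numbers: [42, 36, 24], gcd = 6
Change: index 1, 36 -> 14
gcd of the OTHER numbers (without index 1): gcd([42, 24]) = 6
New gcd = gcd(g_others, new_val) = gcd(6, 14) = 2

Answer: 2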